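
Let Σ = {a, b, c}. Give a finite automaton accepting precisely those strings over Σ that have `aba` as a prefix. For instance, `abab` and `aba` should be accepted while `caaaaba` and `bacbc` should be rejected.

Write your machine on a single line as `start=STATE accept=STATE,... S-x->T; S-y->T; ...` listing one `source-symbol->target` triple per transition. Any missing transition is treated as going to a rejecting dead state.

Check the first 3 symbols one by one: s0 through s2 record how many have matched `aba` so far; any wrong symbol goes to the dead state s4. After all 3 match we enter the accepting sink s3.
With 5 states:
        a   b   c  
>  s0   s1  s4  s4 
   s1   s4  s2  s4 
   s2   s3  s4  s4 
 * s3   s3  s3  s3 
   s4   s4  s4  s4 
(> = start, * = accepting)

start=s0; accept=s3; s0-a->s1; s0-b->s4; s0-c->s4; s1-a->s4; s1-b->s2; s1-c->s4; s2-a->s3; s2-b->s4; s2-c->s4; s3-a->s3; s3-b->s3; s3-c->s3; s4-a->s4; s4-b->s4; s4-c->s4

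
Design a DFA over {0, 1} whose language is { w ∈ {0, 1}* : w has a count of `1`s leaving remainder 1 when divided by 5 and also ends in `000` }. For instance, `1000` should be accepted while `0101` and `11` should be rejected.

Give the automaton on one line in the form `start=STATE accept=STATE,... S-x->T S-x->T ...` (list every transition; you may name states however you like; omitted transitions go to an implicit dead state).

start=q0 accept=q10 q0-0->q1 q0-1->q2 q1-0->q3 q1-1->q2 q2-0->q4 q2-1->q5 q3-0->q6 q3-1->q2 q4-0->q7 q4-1->q5 q5-0->q8 q5-1->q9 q6-0->q6 q6-1->q2 q7-0->q10 q7-1->q5 q8-0->q11 q8-1->q9 q9-0->q12 q9-1->q13 q10-0->q10 q10-1->q5 q11-0->q14 q11-1->q9 q12-0->q15 q12-1->q13 q13-0->q16 q13-1->q0 q14-0->q14 q14-1->q9 q15-0->q17 q15-1->q13 q16-0->q18 q16-1->q0 q17-0->q17 q17-1->q13 q18-0->q19 q18-1->q0 q19-0->q19 q19-1->q0

Run two small machines in parallel and take their product. One (5 states) tracks the count of `1`s modulo 5; the other (4 states) tracks how much of the suffix `000` has currently been matched. Each combined state is a pair, one component from each; accept when both components accept.
With 20 states:
          0    1  
>  q0     q1   q2 
   q1     q3   q2 
   q2     q4   q5 
   q3     q6   q2 
   q4     q7   q5 
   q5     q8   q9 
   q6     q6   q2 
   q7    q10   q5 
   q8    q11   q9 
   q9    q12  q13 
 * q10   q10   q5 
   q11   q14   q9 
   q12   q15  q13 
   q13   q16   q0 
   q14   q14   q9 
   q15   q17  q13 
   q16   q18   q0 
   q17   q17  q13 
   q18   q19   q0 
   q19   q19   q0 
(> = start, * = accepting)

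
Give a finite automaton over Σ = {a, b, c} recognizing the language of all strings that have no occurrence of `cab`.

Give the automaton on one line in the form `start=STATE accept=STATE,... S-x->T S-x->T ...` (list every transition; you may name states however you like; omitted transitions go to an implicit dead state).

This is the complement of 'contains `cab`'. Use the same substring-matching states — q0 through q3 holding how much of `cab` has just been matched — but flip the accepting set: everything except the trap q3 accepts.
A 4-state machine:
        a   b   c  
>* q0   q0  q0  q1 
 * q1   q2  q0  q1 
 * q2   q0  q3  q1 
   q3   q3  q3  q3 
(> = start, * = accepting)

start=q0 accept=q0,q1,q2 q0-a->q0 q0-b->q0 q0-c->q1 q1-a->q2 q1-b->q0 q1-c->q1 q2-a->q0 q2-b->q3 q2-c->q1 q3-a->q3 q3-b->q3 q3-c->q3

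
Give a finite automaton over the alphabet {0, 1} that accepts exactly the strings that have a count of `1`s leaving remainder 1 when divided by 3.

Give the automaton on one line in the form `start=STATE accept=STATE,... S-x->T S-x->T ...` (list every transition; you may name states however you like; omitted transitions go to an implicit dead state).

Keep the running count of `1`s modulo 3: each `1` advances along the cycle s0 → s1 → s2 → s0 while other symbols loop. Accept at s1.
        0   1  
>  s0   s0  s1 
 * s1   s1  s2 
   s2   s2  s0 
(> = start, * = accepting)

start=s0 accept=s1 s0-0->s0 s0-1->s1 s1-0->s1 s1-1->s2 s2-0->s2 s2-1->s0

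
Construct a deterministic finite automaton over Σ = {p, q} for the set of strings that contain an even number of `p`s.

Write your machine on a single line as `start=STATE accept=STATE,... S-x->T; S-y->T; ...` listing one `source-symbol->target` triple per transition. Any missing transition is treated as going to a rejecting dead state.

start=s0; accept=s0; s0-p->s1; s0-q->s0; s1-p->s0; s1-q->s1

The only thing that matters is how many `p`s have appeared, reduced mod 2. Use one state per residue: s0 for 0, …, s1 for 1. Reading `p` moves to the next residue; anything else stays put. s0 is accepting.
A 2-state machine:
        p   q  
>* s0   s1  s0 
   s1   s0  s1 
(> = start, * = accepting)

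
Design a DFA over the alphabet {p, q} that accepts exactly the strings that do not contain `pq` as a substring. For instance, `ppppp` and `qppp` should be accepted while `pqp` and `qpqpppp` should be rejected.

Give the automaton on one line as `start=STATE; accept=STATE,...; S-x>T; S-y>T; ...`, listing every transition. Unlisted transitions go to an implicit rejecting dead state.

start=s0; accept=s0,s1; s0-p>s1; s0-q>s0; s1-p>s1; s1-q>s2; s2-p>s2; s2-q>s2

Track partial matches of the forbidden pattern `pq`. State s2 is a dead state reached once `pq` has occurred; every other state accepts. s0 means no part of `pq` is currently matched.
With 3 states:
        p   q  
>* s0   s1  s0 
 * s1   s1  s2 
   s2   s2  s2 
(> = start, * = accepting)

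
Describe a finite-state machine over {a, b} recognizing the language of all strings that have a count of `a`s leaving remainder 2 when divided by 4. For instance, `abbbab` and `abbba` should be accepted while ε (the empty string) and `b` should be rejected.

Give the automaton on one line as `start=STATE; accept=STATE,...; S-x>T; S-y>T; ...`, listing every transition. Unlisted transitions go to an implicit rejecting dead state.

Keep the running count of `a`s modulo 4: each `a` advances along the cycle q0 → q1 → q2 → q3 → q0 while other symbols loop. Accept at q2.
With 4 states:
        a   b  
>  q0   q1  q0 
   q1   q2  q1 
 * q2   q3  q2 
   q3   q0  q3 
(> = start, * = accepting)

start=q0; accept=q2; q0-a>q1; q0-b>q0; q1-a>q2; q1-b>q1; q2-a>q3; q2-b>q2; q3-a>q0; q3-b>q3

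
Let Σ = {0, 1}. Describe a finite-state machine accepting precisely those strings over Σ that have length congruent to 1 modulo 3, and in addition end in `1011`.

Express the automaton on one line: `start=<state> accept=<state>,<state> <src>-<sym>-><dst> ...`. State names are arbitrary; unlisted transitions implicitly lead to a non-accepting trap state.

Run two small machines in parallel and take their product. The first has 3 states tracking the input length modulo 3; the second has 5 states tracking how much of the suffix `1011` has currently been matched. A product state is a pair (one from each), accepting exactly when both do.
15 states suffice.
          0    1  
>  q0     q1   q2 
   q1     q3   q4 
   q2     q5   q4 
   q3     q0   q6 
   q4     q7   q6 
   q5     q0   q8 
   q6     q9   q2 
   q7     q1  q10 
   q8     q9  q11 
   q9     q3  q12 
   q10    q5  q13 
 * q11    q5   q4 
   q12    q7  q14 
   q13    q7   q6 
   q14    q9   q2 
(> = start, * = accepting)

start=q0 accept=q11 q0-0->q1 q0-1->q2 q1-0->q3 q1-1->q4 q2-0->q5 q2-1->q4 q3-0->q0 q3-1->q6 q4-0->q7 q4-1->q6 q5-0->q0 q5-1->q8 q6-0->q9 q6-1->q2 q7-0->q1 q7-1->q10 q8-0->q9 q8-1->q11 q9-0->q3 q9-1->q12 q10-0->q5 q10-1->q13 q11-0->q5 q11-1->q4 q12-0->q7 q12-1->q14 q13-0->q7 q13-1->q6 q14-0->q9 q14-1->q2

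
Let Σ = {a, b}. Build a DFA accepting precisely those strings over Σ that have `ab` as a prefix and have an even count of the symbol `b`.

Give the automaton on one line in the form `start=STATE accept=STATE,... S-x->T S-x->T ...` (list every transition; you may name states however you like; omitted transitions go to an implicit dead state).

Run two small machines in parallel and take their product. One (4 states) tracks whether the input so far still matches the prefix `ab`; the other (2 states) tracks the count of `b`s modulo 2. Each combined state is a pair, one component from each; accept when both components accept.
        a   b  
>  s0   s1  s2 
   s1   s3  s4 
   s2   s2  s3 
   s3   s3  s2 
   s4   s4  s5 
 * s5   s5  s4 
(> = start, * = accepting)

start=s0 accept=s5 s0-a->s1 s0-b->s2 s1-a->s3 s1-b->s4 s2-a->s2 s2-b->s3 s3-a->s3 s3-b->s2 s4-a->s4 s4-b->s5 s5-a->s5 s5-b->s4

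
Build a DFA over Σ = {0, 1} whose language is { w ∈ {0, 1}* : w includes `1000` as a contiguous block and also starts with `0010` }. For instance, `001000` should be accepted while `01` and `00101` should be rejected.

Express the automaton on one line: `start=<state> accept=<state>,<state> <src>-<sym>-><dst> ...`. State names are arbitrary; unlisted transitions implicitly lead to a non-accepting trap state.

Handle the two conditions separately and then intersect. The first has 5 states tracking whether and how much of `1000` has been seen; the second has 6 states tracking whether the input so far still matches the prefix `0010`. A product state is a pair (one from each), accepting exactly when both do. Minimizing collapses redundant product states.
        0   1  
>  q0   q1  q2 
   q1   q3  q2 
   q2   q2  q2 
   q3   q2  q4 
   q4   q5  q2 
   q5   q6  q7 
   q6   q8  q7 
   q7   q5  q7 
 * q8   q8  q8 
(> = start, * = accepting)

start=q0 accept=q8 q0-0->q1 q0-1->q2 q1-0->q3 q1-1->q2 q2-0->q2 q2-1->q2 q3-0->q2 q3-1->q4 q4-0->q5 q4-1->q2 q5-0->q6 q5-1->q7 q6-0->q8 q6-1->q7 q7-0->q5 q7-1->q7 q8-0->q8 q8-1->q8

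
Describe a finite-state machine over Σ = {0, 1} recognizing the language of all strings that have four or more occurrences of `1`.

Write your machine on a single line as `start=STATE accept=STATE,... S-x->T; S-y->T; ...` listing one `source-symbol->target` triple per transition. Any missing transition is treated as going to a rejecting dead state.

Count `1`s, saturating at 5: states s0 through s4 mean 0 through 4 `1`s seen; s5 means more than 4. Each `1` increments (capped at s5); other symbols loop. Accept from {s4, s5}.
        0   1  
>  s0   s0  s1 
   s1   s1  s2 
   s2   s2  s3 
   s3   s3  s4 
 * s4   s4  s5 
 * s5   s5  s5 
(> = start, * = accepting)

start=s0; accept=s4,s5; s0-0->s0; s0-1->s1; s1-0->s1; s1-1->s2; s2-0->s2; s2-1->s3; s3-0->s3; s3-1->s4; s4-0->s4; s4-1->s5; s5-0->s5; s5-1->s5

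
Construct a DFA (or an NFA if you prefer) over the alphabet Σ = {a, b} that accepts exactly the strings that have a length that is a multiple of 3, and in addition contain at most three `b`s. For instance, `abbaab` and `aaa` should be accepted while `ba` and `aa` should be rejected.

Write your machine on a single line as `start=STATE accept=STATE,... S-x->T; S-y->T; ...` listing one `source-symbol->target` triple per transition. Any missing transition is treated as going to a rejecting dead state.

Run two small machines in parallel and take their product. One (3 states) tracks the input length modulo 3; the other (5 states) tracks the count of `b`s, saturating at 4. Each combined state is a pair, one component from each; accept when both components accept. Minimizing collapses redundant product states.
With 13 states:
          a    b  
>* s0     s1   s2 
   s1     s3   s4 
   s2     s4   s5 
   s3     s0   s6 
   s4     s6   s7 
   s5     s7   s8 
 * s6     s2   s9 
 * s7     s9  s10 
 * s8    s10  s11 
   s9     s5  s12 
   s10   s12  s11 
   s11   s11  s11 
   s12    s8  s11 
(> = start, * = accepting)

start=s0; accept=s0,s6,s7,s8; s0-a->s1; s0-b->s2; s1-a->s3; s1-b->s4; s2-a->s4; s2-b->s5; s3-a->s0; s3-b->s6; s4-a->s6; s4-b->s7; s5-a->s7; s5-b->s8; s6-a->s2; s6-b->s9; s7-a->s9; s7-b->s10; s8-a->s10; s8-b->s11; s9-a->s5; s9-b->s12; s10-a->s12; s10-b->s11; s11-a->s11; s11-b->s11; s12-a->s8; s12-b->s11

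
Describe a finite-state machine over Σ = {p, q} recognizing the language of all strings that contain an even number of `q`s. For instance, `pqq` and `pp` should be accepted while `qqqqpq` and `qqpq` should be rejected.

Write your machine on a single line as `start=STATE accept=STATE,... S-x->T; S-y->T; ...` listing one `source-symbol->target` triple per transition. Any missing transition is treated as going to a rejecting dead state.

start=S0; accept=S0; S0-p->S0; S0-q->S1; S1-p->S1; S1-q->S0

Keep the running count of `q`s modulo 2: each `q` advances along the cycle S0 → S1 → S0 while other symbols loop. Accept at S0.
With 2 states:
        p   q  
>* S0   S0  S1 
   S1   S1  S0 
(> = start, * = accepting)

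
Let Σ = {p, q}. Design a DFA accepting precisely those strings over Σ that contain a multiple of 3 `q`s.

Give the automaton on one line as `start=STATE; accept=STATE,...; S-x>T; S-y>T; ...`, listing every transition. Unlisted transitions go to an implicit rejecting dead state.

Keep the running count of `q`s modulo 3: each `q` advances along the cycle A → B → C → A while other symbols loop. Accept at A.
With 3 states:
       p  q 
>* A   A  B 
   B   B  C 
   C   C  A 
(> = start, * = accepting)

start=A; accept=A; A-p>A; A-q>B; B-p>B; B-q>C; C-p>C; C-q>A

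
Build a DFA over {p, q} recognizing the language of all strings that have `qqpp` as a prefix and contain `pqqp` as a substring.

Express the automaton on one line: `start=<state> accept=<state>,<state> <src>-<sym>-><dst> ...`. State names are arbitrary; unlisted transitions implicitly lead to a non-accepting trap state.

Build one automaton per condition and run them in lockstep. One (6 states) tracks whether the input so far still matches the prefix `qqpp`; the other (5 states) tracks whether and how much of `pqqp` has been seen. Each combined state is a pair, one component from each; accept when both components accept.
A 14-state machine:
       p  q 
>  A   B  C 
   B   B  D 
   C   B  E 
   D   B  F 
   E   G  H 
   F   I  H 
   G   J  D 
   H   B  H 
   I   I  I 
   J   J  K 
   K   J  L 
   L   M  N 
 * M   M  M 
   N   J  N 
(> = start, * = accepting)

start=A accept=M A-p->B A-q->C B-p->B B-q->D C-p->B C-q->E D-p->B D-q->F E-p->G E-q->H F-p->I F-q->H G-p->J G-q->D H-p->B H-q->H I-p->I I-q->I J-p->J J-q->K K-p->J K-q->L L-p->M L-q->N M-p->M M-q->M N-p->J N-q->N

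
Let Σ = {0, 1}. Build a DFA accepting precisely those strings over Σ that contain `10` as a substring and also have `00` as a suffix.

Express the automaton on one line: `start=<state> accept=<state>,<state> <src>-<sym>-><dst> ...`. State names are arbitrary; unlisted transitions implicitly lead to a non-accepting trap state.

start=A accept=D A-0->A A-1->B B-0->C B-1->B C-0->D C-1->B D-0->D D-1->B

Run two small machines in parallel and take their product. One (3 states) tracks whether and how much of `10` has been seen; the other (3 states) tracks how much of the suffix `00` has currently been matched. Each combined state is a pair, one component from each; accept when both components accept. Minimizing collapses redundant product states.
A 4-state machine:
       0  1 
>  A   A  B 
   B   C  B 
   C   D  B 
 * D   D  B 
(> = start, * = accepting)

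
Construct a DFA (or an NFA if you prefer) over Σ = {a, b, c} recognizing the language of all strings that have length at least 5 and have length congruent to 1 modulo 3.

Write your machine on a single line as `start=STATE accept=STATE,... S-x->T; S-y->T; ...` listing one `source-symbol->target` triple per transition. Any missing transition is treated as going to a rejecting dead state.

start=s0; accept=s7; s0-a->s1; s0-b->s1; s0-c->s1; s1-a->s2; s1-b->s2; s1-c->s2; s2-a->s3; s2-b->s3; s2-c->s3; s3-a->s4; s3-b->s4; s3-c->s4; s4-a->s5; s4-b->s5; s4-c->s5; s5-a->s6; s5-b->s6; s5-c->s6; s6-a->s7; s6-b->s7; s6-c->s7; s7-a->s8; s7-b->s8; s7-c->s8; s8-a->s6; s8-b->s6; s8-c->s6

Run two small machines in parallel and take their product. The first has 7 states tracking the input length, saturating at 6; the second has 3 states tracking the input length modulo 3. A product state is a pair (one from each), accepting exactly when both do.
        a   b   c  
>  s0   s1  s1  s1 
   s1   s2  s2  s2 
   s2   s3  s3  s3 
   s3   s4  s4  s4 
   s4   s5  s5  s5 
   s5   s6  s6  s6 
   s6   s7  s7  s7 
 * s7   s8  s8  s8 
   s8   s6  s6  s6 
(> = start, * = accepting)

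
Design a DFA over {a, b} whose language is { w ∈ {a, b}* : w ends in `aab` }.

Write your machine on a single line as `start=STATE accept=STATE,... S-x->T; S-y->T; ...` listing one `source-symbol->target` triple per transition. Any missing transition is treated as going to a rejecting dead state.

Let each state record the length of the longest suffix of the input read so far that is also a prefix of `aab`. s1 means the last symbol is `a`; s2 means the last 2 symbols are `aa`; s3 means the last 3 symbols are `aab`. Accept only at s3, where the string currently ends in `aab`.
        a   b  
>  s0   s1  s0 
   s1   s2  s0 
   s2   s2  s3 
 * s3   s1  s0 
(> = start, * = accepting)

start=s0; accept=s3; s0-a->s1; s0-b->s0; s1-a->s2; s1-b->s0; s2-a->s2; s2-b->s3; s3-a->s1; s3-b->s0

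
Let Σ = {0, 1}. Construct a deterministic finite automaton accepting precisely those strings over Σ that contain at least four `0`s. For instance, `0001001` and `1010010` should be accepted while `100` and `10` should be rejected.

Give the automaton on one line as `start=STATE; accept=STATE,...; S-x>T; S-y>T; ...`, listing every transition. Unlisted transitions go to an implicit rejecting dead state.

Only the number of `0`s matters, and only up to 5. Make a chain A → B → C → D → E → F advanced by each `0` (with F absorbing); every other symbol self-loops. The accepting set is {E, F}.
6 states suffice.
       0  1 
>  A   B  A 
   B   C  B 
   C   D  C 
   D   E  D 
 * E   F  E 
 * F   F  F 
(> = start, * = accepting)

start=A; accept=E,F; A-0>B; A-1>A; B-0>C; B-1>B; C-0>D; C-1>C; D-0>E; D-1>D; E-0>F; E-1>E; F-0>F; F-1>F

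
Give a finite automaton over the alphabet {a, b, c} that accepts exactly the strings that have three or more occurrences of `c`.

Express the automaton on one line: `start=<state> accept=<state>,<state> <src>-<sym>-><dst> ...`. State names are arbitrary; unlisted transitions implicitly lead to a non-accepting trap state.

start=q0 accept=q3,q4 q0-a->q0 q0-b->q0 q0-c->q1 q1-a->q1 q1-b->q1 q1-c->q2 q2-a->q2 q2-b->q2 q2-c->q3 q3-a->q3 q3-b->q3 q3-c->q4 q4-a->q4 q4-b->q4 q4-c->q4

Only the number of `c`s matters, and only up to 4. Make a chain q0 → q1 → q2 → q3 → q4 advanced by each `c` (with q4 absorbing); every other symbol self-loops. The accepting set is {q3, q4}.
        a   b   c  
>  q0   q0  q0  q1 
   q1   q1  q1  q2 
   q2   q2  q2  q3 
 * q3   q3  q3  q4 
 * q4   q4  q4  q4 
(> = start, * = accepting)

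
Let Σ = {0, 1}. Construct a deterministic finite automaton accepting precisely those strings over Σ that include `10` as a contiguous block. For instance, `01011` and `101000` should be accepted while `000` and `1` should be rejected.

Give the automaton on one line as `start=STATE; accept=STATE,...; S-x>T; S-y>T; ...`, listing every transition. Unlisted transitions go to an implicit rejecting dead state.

start=q0; accept=q2; q0-0>q0; q0-1>q1; q1-0>q2; q1-1>q1; q2-0>q2; q2-1>q2

States q0..q1 record the length of the longest prefix of `10` that matches the current input suffix. Reaching q2 means `10` has been seen, and we stay there forever. Accept from q2.
3 states suffice.
        0   1  
>  q0   q0  q1 
   q1   q2  q1 
 * q2   q2  q2 
(> = start, * = accepting)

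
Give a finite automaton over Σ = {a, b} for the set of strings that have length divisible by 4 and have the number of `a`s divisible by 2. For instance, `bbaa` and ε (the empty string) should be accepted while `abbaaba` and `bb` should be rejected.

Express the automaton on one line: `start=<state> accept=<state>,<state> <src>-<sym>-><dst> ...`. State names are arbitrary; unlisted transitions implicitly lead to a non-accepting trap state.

Handle the two conditions separately and then intersect. The first has 4 states tracking the input length modulo 4; the second has 2 states tracking the count of `a`s modulo 2. A product state is a pair (one from each), accepting exactly when both do.
An 8-state machine:
        a   b  
>* s0   s1  s2 
   s1   s3  s4 
   s2   s4  s3 
   s3   s5  s6 
   s4   s6  s5 
   s5   s0  s7 
   s6   s7  s0 
   s7   s2  s1 
(> = start, * = accepting)

start=s0 accept=s0 s0-a->s1 s0-b->s2 s1-a->s3 s1-b->s4 s2-a->s4 s2-b->s3 s3-a->s5 s3-b->s6 s4-a->s6 s4-b->s5 s5-a->s0 s5-b->s7 s6-a->s7 s6-b->s0 s7-a->s2 s7-b->s1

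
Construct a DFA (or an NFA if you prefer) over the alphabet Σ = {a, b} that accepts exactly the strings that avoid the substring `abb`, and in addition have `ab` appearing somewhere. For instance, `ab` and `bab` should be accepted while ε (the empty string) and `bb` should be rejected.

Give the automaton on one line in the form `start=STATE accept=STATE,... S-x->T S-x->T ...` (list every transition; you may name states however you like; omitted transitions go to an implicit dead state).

Build one automaton per condition and run them in lockstep. One (4 states) tracks partial matches of the forbidden pattern `abb`; the other (3 states) tracks whether and how much of `ab` has been seen. Each combined state is a pair, one component from each; accept when both components accept.
5 states suffice.
        a   b  
>  q0   q1  q0 
   q1   q1  q2 
 * q2   q3  q4 
 * q3   q3  q2 
   q4   q4  q4 
(> = start, * = accepting)

start=q0 accept=q2,q3 q0-a->q1 q0-b->q0 q1-a->q1 q1-b->q2 q2-a->q3 q2-b->q4 q3-a->q3 q3-b->q2 q4-a->q4 q4-b->q4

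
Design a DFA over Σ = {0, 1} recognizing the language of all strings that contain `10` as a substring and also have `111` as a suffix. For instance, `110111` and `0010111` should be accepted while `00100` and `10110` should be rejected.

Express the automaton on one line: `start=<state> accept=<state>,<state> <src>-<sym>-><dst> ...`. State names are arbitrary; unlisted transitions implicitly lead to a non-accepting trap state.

start=A accept=F A-0->A A-1->B B-0->C B-1->B C-0->C C-1->D D-0->C D-1->E E-0->C E-1->F F-0->C F-1->F

Run two small machines in parallel and take their product. One (3 states) tracks whether and how much of `10` has been seen; the other (4 states) tracks how much of the suffix `111` has currently been matched. Each combined state is a pair, one component from each; accept when both components accept. After merging equivalent states the machine shrinks.
       0  1 
>  A   A  B 
   B   C  B 
   C   C  D 
   D   C  E 
   E   C  F 
 * F   C  F 
(> = start, * = accepting)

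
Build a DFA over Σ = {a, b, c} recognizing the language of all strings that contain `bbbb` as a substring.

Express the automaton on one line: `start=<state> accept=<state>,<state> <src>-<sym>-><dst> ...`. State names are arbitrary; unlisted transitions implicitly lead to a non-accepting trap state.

start=s0 accept=s4 s0-a->s0 s0-b->s1 s0-c->s0 s1-a->s0 s1-b->s2 s1-c->s0 s2-a->s0 s2-b->s3 s2-c->s0 s3-a->s0 s3-b->s4 s3-c->s0 s4-a->s4 s4-b->s4 s4-c->s4

States s0..s3 record the length of the longest prefix of `bbbb` that matches the current input suffix. Reaching s4 means `bbbb` has been seen, and we stay there forever. Accept from s4.
With 5 states:
        a   b   c  
>  s0   s0  s1  s0 
   s1   s0  s2  s0 
   s2   s0  s3  s0 
   s3   s0  s4  s0 
 * s4   s4  s4  s4 
(> = start, * = accepting)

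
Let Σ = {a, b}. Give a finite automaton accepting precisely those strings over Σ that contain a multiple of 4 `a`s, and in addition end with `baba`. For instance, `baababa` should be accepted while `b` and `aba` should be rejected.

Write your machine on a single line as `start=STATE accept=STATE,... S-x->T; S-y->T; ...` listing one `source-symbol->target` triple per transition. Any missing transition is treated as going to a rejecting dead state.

Build one automaton per condition and run them in lockstep. One (4 states) tracks the count of `a`s modulo 4; the other (5 states) tracks how much of the suffix `baba` has currently been matched. Each combined state is a pair, one component from each; accept when both components accept. After merging equivalent states the machine shrinks.
8 states suffice.
        a   b  
>  S0   S1  S0 
   S1   S2  S1 
   S2   S3  S4 
   S3   S0  S3 
   S4   S5  S4 
   S5   S0  S6 
   S6   S7  S3 
 * S7   S1  S0 
(> = start, * = accepting)

start=S0; accept=S7; S0-a->S1; S0-b->S0; S1-a->S2; S1-b->S1; S2-a->S3; S2-b->S4; S3-a->S0; S3-b->S3; S4-a->S5; S4-b->S4; S5-a->S0; S5-b->S6; S6-a->S7; S6-b->S3; S7-a->S1; S7-b->S0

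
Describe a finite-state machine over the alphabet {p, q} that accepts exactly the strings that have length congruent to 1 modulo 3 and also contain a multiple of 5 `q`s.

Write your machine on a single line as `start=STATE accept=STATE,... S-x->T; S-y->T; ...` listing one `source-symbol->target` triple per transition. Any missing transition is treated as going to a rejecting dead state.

Run two small machines in parallel and take their product. One (3 states) tracks the input length modulo 3; the other (5 states) tracks the count of `q`s modulo 5. Each combined state is a pair, one component from each; accept when both components accept.
With 15 states:
       p  q 
>  A   B  C 
 * B   D  E 
   C   E  F 
   D   A  G 
   E   G  H 
   F   H  I 
   G   C  J 
   H   J  K 
   I   K  L 
   J   F  M 
   K   M  N 
   L   N  D 
   M   I  O 
   N   O  A 
   O   L  B 
(> = start, * = accepting)

start=A; accept=B; A-p->B; A-q->C; B-p->D; B-q->E; C-p->E; C-q->F; D-p->A; D-q->G; E-p->G; E-q->H; F-p->H; F-q->I; G-p->C; G-q->J; H-p->J; H-q->K; I-p->K; I-q->L; J-p->F; J-q->M; K-p->M; K-q->N; L-p->N; L-q->D; M-p->I; M-q->O; N-p->O; N-q->A; O-p->L; O-q->B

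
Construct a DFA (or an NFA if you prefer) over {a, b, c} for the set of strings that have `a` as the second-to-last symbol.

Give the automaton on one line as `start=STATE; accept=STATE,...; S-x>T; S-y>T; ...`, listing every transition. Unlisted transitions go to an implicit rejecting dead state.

Because acceptance depends on a position counted from the end, the machine has to buffer the most recent 2 symbols. Make each state the string of the last up-to-2 symbols read; on input `x` shift the window left and append `x`. Accept when the buffered window has length 2 and begins with `a`.
          a    b    c  
>  S0     S1   S2   S3 
   S1     S4   S5   S6 
   S2     S7   S8   S9 
   S3    S10  S11  S12 
 * S4     S4   S5   S6 
 * S5     S7   S8   S9 
 * S6    S10  S11  S12 
   S7     S4   S5   S6 
   S8     S7   S8   S9 
   S9    S10  S11  S12 
   S10    S4   S5   S6 
   S11    S7   S8   S9 
   S12   S10  S11  S12 
(> = start, * = accepting)

start=S0; accept=S4,S5,S6; S0-a>S1; S0-b>S2; S0-c>S3; S1-a>S4; S1-b>S5; S1-c>S6; S2-a>S7; S2-b>S8; S2-c>S9; S3-a>S10; S3-b>S11; S3-c>S12; S4-a>S4; S4-b>S5; S4-c>S6; S5-a>S7; S5-b>S8; S5-c>S9; S6-a>S10; S6-b>S11; S6-c>S12; S7-a>S4; S7-b>S5; S7-c>S6; S8-a>S7; S8-b>S8; S8-c>S9; S9-a>S10; S9-b>S11; S9-c>S12; S10-a>S4; S10-b>S5; S10-c>S6; S11-a>S7; S11-b>S8; S11-c>S9; S12-a>S10; S12-b>S11; S12-c>S12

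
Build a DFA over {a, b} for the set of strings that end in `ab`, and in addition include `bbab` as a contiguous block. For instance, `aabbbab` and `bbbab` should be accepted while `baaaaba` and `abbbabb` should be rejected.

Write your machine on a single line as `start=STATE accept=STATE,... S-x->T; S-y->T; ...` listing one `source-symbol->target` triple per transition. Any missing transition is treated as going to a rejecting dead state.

Build one automaton per condition and run them in lockstep. The first has 3 states tracking how much of the suffix `ab` has currently been matched; the second has 5 states tracking whether and how much of `bbab` has been seen. A product state is a pair (one from each), accepting exactly when both do. Minimizing collapses redundant product states.
A 7-state machine:
        a   b  
>  q0   q0  q1 
   q1   q0  q2 
   q2   q3  q2 
   q3   q0  q4 
 * q4   q5  q6 
   q5   q5  q4 
   q6   q5  q6 
(> = start, * = accepting)

start=q0; accept=q4; q0-a->q0; q0-b->q1; q1-a->q0; q1-b->q2; q2-a->q3; q2-b->q2; q3-a->q0; q3-b->q4; q4-a->q5; q4-b->q6; q5-a->q5; q5-b->q4; q6-a->q5; q6-b->q6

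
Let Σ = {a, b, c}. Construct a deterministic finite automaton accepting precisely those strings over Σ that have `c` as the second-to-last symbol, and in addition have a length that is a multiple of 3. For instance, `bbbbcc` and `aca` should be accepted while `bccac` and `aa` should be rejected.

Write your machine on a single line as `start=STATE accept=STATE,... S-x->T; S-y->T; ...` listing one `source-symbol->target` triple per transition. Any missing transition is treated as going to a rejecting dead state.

Run two small machines in parallel and take their product. The first has 13 states tracking the last 2 symbols read; the second has 3 states tracking the input length modulo 3. A product state is a pair (one from each), accepting exactly when both do. After merging equivalent states the machine shrinks.
With 5 states:
        a   b   c  
>  q0   q1  q1  q1 
   q1   q2  q2  q3 
   q2   q0  q0  q0 
   q3   q4  q4  q4 
 * q4   q1  q1  q1 
(> = start, * = accepting)

start=q0; accept=q4; q0-a->q1; q0-b->q1; q0-c->q1; q1-a->q2; q1-b->q2; q1-c->q3; q2-a->q0; q2-b->q0; q2-c->q0; q3-a->q4; q3-b->q4; q3-c->q4; q4-a->q1; q4-b->q1; q4-c->q1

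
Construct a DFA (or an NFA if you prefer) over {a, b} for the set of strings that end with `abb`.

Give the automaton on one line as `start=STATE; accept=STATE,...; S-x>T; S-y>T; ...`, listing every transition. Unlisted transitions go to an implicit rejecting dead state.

Remember how much of `abb` the current input suffix matches. State q0 means no match yet; q1 means the last symbol is `a`; q2 means the last 2 symbols are `ab`; q3 means the last 3 symbols are `abb`. Only q3 accepts. On a mismatch, fall back to the longest proper suffix that is still a prefix of `abb`.
4 states suffice.
        a   b  
>  q0   q1  q0 
   q1   q1  q2 
   q2   q1  q3 
 * q3   q1  q0 
(> = start, * = accepting)

start=q0; accept=q3; q0-a>q1; q0-b>q0; q1-a>q1; q1-b>q2; q2-a>q1; q2-b>q3; q3-a>q1; q3-b>q0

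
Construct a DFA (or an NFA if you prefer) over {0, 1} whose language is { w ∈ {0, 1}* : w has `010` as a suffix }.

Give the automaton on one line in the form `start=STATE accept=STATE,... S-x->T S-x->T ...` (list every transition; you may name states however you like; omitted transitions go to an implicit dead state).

start=S0 accept=S3 S0-0->S1 S0-1->S0 S1-0->S1 S1-1->S2 S2-0->S3 S2-1->S0 S3-0->S1 S3-1->S2

Let each state record the length of the longest suffix of the input read so far that is also a prefix of `010`. S1 means the last symbol is `0`; S2 means the last 2 symbols are `01`; S3 means the last 3 symbols are `010`. Accept only at S3, where the string currently ends in `010`.
        0   1  
>  S0   S1  S0 
   S1   S1  S2 
   S2   S3  S0 
 * S3   S1  S2 
(> = start, * = accepting)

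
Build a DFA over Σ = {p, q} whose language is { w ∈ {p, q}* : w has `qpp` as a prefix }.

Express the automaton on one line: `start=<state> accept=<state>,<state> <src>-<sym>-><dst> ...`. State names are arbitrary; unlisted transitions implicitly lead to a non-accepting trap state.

start=s0 accept=s3 s0-p->s4 s0-q->s1 s1-p->s2 s1-q->s4 s2-p->s3 s2-q->s4 s3-p->s3 s3-q->s3 s4-p->s4 s4-q->s4

Check the first 3 symbols one by one: s0 through s2 record how many have matched `qpp` so far; any wrong symbol goes to the dead state s4. After all 3 match we enter the accepting sink s3.
A 5-state machine:
        p   q  
>  s0   s4  s1 
   s1   s2  s4 
   s2   s3  s4 
 * s3   s3  s3 
   s4   s4  s4 
(> = start, * = accepting)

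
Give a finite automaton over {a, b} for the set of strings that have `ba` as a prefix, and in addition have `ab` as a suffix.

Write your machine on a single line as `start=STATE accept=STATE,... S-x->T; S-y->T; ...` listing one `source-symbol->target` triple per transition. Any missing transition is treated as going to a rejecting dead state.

Run two small machines in parallel and take their product. The first has 4 states tracking whether the input so far still matches the prefix `ba`; the second has 3 states tracking how much of the suffix `ab` has currently been matched. A product state is a pair (one from each), accepting exactly when both do. Equivalent product states are then merged.
        a   b  
>  s0   s1  s2 
   s1   s1  s1 
   s2   s3  s1 
   s3   s3  s4 
 * s4   s3  s5 
   s5   s3  s5 
(> = start, * = accepting)

start=s0; accept=s4; s0-a->s1; s0-b->s2; s1-a->s1; s1-b->s1; s2-a->s3; s2-b->s1; s3-a->s3; s3-b->s4; s4-a->s3; s4-b->s5; s5-a->s3; s5-b->s5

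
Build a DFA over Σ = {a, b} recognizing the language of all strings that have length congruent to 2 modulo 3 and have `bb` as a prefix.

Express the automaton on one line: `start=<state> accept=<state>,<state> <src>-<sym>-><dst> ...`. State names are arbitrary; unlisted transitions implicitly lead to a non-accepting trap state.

Run two small machines in parallel and take their product. The first has 3 states tracking the input length modulo 3; the second has 4 states tracking whether the input so far still matches the prefix `bb`. A product state is a pair (one from each), accepting exactly when both do. Equivalent product states are then merged.
6 states suffice.
        a   b  
>  q0   q1  q2 
   q1   q1  q1 
   q2   q1  q3 
 * q3   q4  q4 
   q4   q5  q5 
   q5   q3  q3 
(> = start, * = accepting)

start=q0 accept=q3 q0-a->q1 q0-b->q2 q1-a->q1 q1-b->q1 q2-a->q1 q2-b->q3 q3-a->q4 q3-b->q4 q4-a->q5 q4-b->q5 q5-a->q3 q5-b->q3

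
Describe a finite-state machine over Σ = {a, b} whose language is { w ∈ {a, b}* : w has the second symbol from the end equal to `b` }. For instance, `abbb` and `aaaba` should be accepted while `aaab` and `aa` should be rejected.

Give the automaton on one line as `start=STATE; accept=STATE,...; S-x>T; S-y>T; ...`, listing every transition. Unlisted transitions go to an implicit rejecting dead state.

start=s0; accept=s5,s6; s0-a>s1; s0-b>s2; s1-a>s3; s1-b>s4; s2-a>s5; s2-b>s6; s3-a>s3; s3-b>s4; s4-a>s5; s4-b>s6; s5-a>s3; s5-b>s4; s6-a>s5; s6-b>s6

Because acceptance depends on a position counted from the end, the machine has to buffer the most recent 2 symbols. Make each state the string of the last up-to-2 symbols read; on input `x` shift the window left and append `x`. Accept when the buffered window has length 2 and begins with `b`.
A 7-state machine:
        a   b  
>  s0   s1  s2 
   s1   s3  s4 
   s2   s5  s6 
   s3   s3  s4 
   s4   s5  s6 
 * s5   s3  s4 
 * s6   s5  s6 
(> = start, * = accepting)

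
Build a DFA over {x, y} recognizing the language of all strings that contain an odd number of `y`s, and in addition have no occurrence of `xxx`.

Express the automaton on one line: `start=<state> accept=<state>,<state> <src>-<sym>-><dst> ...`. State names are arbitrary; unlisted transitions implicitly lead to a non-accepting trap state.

start=s0 accept=s2,s4,s6 s0-x->s1 s0-y->s2 s1-x->s3 s1-y->s2 s2-x->s4 s2-y->s0 s3-x->s5 s3-y->s2 s4-x->s6 s4-y->s0 s5-x->s5 s5-y->s5 s6-x->s5 s6-y->s0

Run two small machines in parallel and take their product. The first has 2 states tracking the count of `y`s modulo 2; the second has 4 states tracking partial matches of the forbidden pattern `xxx`. A product state is a pair (one from each), accepting exactly when both do. Minimizing collapses redundant product states.
        x   y  
>  s0   s1  s2 
   s1   s3  s2 
 * s2   s4  s0 
   s3   s5  s2 
 * s4   s6  s0 
   s5   s5  s5 
 * s6   s5  s0 
(> = start, * = accepting)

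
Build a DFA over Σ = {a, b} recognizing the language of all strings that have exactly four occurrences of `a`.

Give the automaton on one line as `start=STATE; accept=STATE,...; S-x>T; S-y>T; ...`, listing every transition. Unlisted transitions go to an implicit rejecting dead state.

start=q0; accept=q4; q0-a>q1; q0-b>q0; q1-a>q2; q1-b>q1; q2-a>q3; q2-b>q2; q3-a>q4; q3-b>q3; q4-a>q5; q4-b>q4; q5-a>q5; q5-b>q5

Only the number of `a`s matters, and only up to 5. Make a chain q0 → q1 → q2 → q3 → q4 → q5 advanced by each `a` (with q5 absorbing); every other symbol self-loops. The accepting set is {q4}.
6 states suffice.
        a   b  
>  q0   q1  q0 
   q1   q2  q1 
   q2   q3  q2 
   q3   q4  q3 
 * q4   q5  q4 
   q5   q5  q5 
(> = start, * = accepting)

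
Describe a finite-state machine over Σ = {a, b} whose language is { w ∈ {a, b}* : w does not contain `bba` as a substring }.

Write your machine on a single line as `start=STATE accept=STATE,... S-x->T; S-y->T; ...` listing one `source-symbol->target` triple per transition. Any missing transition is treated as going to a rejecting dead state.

start=q0; accept=q0,q1,q2; q0-a->q0; q0-b->q1; q1-a->q0; q1-b->q2; q2-a->q3; q2-b->q2; q3-a->q3; q3-b->q3

This is the complement of 'contains `bba`'. Use the same substring-matching states — q0 through q3 holding how much of `bba` has just been matched — but flip the accepting set: everything except the trap q3 accepts.
4 states suffice.
        a   b  
>* q0   q0  q1 
 * q1   q0  q2 
 * q2   q3  q2 
   q3   q3  q3 
(> = start, * = accepting)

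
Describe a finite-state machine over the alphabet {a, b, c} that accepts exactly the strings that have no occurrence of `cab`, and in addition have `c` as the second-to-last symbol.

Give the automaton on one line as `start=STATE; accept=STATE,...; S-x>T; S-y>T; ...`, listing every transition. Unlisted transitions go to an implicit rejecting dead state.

Build one automaton per condition and run them in lockstep. One (4 states) tracks partial matches of the forbidden pattern `cab`; the other (13 states) tracks the last 2 symbols read. Each combined state is a pair, one component from each; accept when both components accept. After merging equivalent states the machine shrinks.
        a   b   c  
>  s0   s0  s0  s1 
   s1   s2  s3  s4 
 * s2   s0  s5  s1 
 * s3   s0  s0  s1 
 * s4   s2  s3  s4 
   s5   s5  s5  s5 
(> = start, * = accepting)

start=s0; accept=s2,s3,s4; s0-a>s0; s0-b>s0; s0-c>s1; s1-a>s2; s1-b>s3; s1-c>s4; s2-a>s0; s2-b>s5; s2-c>s1; s3-a>s0; s3-b>s0; s3-c>s1; s4-a>s2; s4-b>s3; s4-c>s4; s5-a>s5; s5-b>s5; s5-c>s5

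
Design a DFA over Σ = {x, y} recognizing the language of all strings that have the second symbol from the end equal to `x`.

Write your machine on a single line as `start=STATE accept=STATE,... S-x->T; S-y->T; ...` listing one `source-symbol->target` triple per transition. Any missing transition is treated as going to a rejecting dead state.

A DFA must remember the last 2 symbols (since which symbol is second-to-last isn't known until the input ends). Use one state per possible window of the last ≤2 symbols; accept from those whose window starts with `x`.
A 7-state machine:
       x  y 
>  A   B  C 
   B   D  E 
   C   F  G 
 * D   D  E 
 * E   F  G 
   F   D  E 
   G   F  G 
(> = start, * = accepting)

start=A; accept=D,E; A-x->B; A-y->C; B-x->D; B-y->E; C-x->F; C-y->G; D-x->D; D-y->E; E-x->F; E-y->G; F-x->D; F-y->E; G-x->F; G-y->G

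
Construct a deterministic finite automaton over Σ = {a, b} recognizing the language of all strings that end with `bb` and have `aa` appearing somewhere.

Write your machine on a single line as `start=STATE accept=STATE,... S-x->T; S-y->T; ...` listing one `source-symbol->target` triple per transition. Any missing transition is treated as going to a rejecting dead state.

start=s0; accept=s6; s0-a->s1; s0-b->s2; s1-a->s3; s1-b->s2; s2-a->s1; s2-b->s4; s3-a->s3; s3-b->s5; s4-a->s1; s4-b->s4; s5-a->s3; s5-b->s6; s6-a->s3; s6-b->s6

Handle the two conditions separately and then intersect. The first has 3 states tracking how much of the suffix `bb` has currently been matched; the second has 3 states tracking whether and how much of `aa` has been seen. A product state is a pair (one from each), accepting exactly when both do.
        a   b  
>  s0   s1  s2 
   s1   s3  s2 
   s2   s1  s4 
   s3   s3  s5 
   s4   s1  s4 
   s5   s3  s6 
 * s6   s3  s6 
(> = start, * = accepting)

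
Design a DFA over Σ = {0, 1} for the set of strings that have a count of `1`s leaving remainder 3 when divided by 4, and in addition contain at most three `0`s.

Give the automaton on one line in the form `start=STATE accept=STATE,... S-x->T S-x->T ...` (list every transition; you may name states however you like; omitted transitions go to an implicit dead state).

Run two small machines in parallel and take their product. One (4 states) tracks the count of `1`s modulo 4; the other (5 states) tracks the count of `0`s, saturating at 4. Each combined state is a pair, one component from each; accept when both components accept. After merging equivalent states the machine shrinks.
          0    1  
>  S0     S1   S2 
   S1     S3   S4 
   S2     S4   S5 
   S3     S6   S7 
   S4     S7   S8 
   S5     S8   S9 
   S6    S10  S11 
   S7    S11  S12 
   S8    S12  S13 
 * S9    S13   S0 
   S10   S10  S10 
   S11   S10  S14 
   S12   S14  S15 
 * S13   S15   S1 
   S14   S10  S16 
 * S15   S16   S3 
 * S16   S10   S6 
(> = start, * = accepting)

start=S0 accept=S9,S13,S15,S16 S0-0->S1 S0-1->S2 S1-0->S3 S1-1->S4 S2-0->S4 S2-1->S5 S3-0->S6 S3-1->S7 S4-0->S7 S4-1->S8 S5-0->S8 S5-1->S9 S6-0->S10 S6-1->S11 S7-0->S11 S7-1->S12 S8-0->S12 S8-1->S13 S9-0->S13 S9-1->S0 S10-0->S10 S10-1->S10 S11-0->S10 S11-1->S14 S12-0->S14 S12-1->S15 S13-0->S15 S13-1->S1 S14-0->S10 S14-1->S16 S15-0->S16 S15-1->S3 S16-0->S10 S16-1->S6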